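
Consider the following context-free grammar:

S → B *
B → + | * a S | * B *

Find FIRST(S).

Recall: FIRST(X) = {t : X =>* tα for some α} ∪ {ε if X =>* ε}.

We compute FIRST(S) using the standard algorithm.
FIRST(B) = {*, +}
FIRST(S) = {*, +}
Therefore, FIRST(S) = {*, +}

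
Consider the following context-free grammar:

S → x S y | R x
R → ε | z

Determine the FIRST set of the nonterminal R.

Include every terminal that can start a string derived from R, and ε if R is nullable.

We compute FIRST(R) using the standard algorithm.
FIRST(R) = {z, ε}
FIRST(S) = {x, z}
Therefore, FIRST(R) = {z, ε}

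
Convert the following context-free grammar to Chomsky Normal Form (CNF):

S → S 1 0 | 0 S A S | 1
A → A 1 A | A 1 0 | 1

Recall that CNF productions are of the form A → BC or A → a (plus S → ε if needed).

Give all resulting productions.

T1 → 1; T0 → 0; S → 1; A → 1; S → S X0; X0 → T1 T0; S → T0 X1; X1 → S X2; X2 → A S; A → A X3; X3 → T1 A; A → A X4; X4 → T1 T0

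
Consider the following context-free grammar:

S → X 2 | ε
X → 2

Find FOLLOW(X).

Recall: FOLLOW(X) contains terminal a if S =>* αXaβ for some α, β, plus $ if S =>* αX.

We compute FOLLOW(X) using the standard algorithm.
FOLLOW(S) starts with {$}.
FIRST(S) = {2, ε}
FIRST(X) = {2}
FOLLOW(S) = {$}
FOLLOW(X) = {2}
Therefore, FOLLOW(X) = {2}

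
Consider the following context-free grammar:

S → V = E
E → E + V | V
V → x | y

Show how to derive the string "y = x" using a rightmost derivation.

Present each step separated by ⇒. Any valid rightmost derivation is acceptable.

S ⇒ V = E ⇒ V = V ⇒ V = x ⇒ y = x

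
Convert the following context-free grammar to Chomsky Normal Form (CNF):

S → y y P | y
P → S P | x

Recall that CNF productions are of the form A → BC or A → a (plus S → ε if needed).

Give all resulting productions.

TY → y; S → y; P → x; S → TY X0; X0 → TY P; P → S P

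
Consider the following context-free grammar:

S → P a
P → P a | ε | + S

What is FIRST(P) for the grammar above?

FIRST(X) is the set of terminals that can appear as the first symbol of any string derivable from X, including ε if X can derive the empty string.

We compute FIRST(P) using the standard algorithm.
FIRST(P) = {+, a, ε}
FIRST(S) = {+, a}
Therefore, FIRST(P) = {+, a, ε}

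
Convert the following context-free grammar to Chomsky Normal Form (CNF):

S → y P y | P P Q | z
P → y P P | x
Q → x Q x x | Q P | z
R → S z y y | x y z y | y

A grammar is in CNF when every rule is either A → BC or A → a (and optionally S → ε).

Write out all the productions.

TY → y; S → z; P → x; TX → x; Q → z; TZ → z; R → y; S → TY X0; X0 → P TY; S → P X1; X1 → P Q; P → TY X2; X2 → P P; Q → TX X3; X3 → Q X4; X4 → TX TX; Q → Q P; R → S X5; X5 → TZ X6; X6 → TY TY; R → TX X7; X7 → TY X8; X8 → TZ TY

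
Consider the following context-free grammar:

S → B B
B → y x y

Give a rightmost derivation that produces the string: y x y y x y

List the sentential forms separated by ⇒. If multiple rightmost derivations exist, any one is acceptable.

S ⇒ B B ⇒ B y x y ⇒ y x y y x y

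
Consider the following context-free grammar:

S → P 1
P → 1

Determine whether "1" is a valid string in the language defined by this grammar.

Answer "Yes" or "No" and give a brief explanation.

No - no valid derivation exists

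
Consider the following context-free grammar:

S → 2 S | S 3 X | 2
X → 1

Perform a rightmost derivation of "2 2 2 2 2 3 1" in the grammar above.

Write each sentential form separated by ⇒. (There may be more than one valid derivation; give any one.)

S ⇒ 2 S ⇒ 2 2 S ⇒ 2 2 2 S ⇒ 2 2 2 2 S ⇒ 2 2 2 2 S 3 X ⇒ 2 2 2 2 S 3 1 ⇒ 2 2 2 2 2 3 1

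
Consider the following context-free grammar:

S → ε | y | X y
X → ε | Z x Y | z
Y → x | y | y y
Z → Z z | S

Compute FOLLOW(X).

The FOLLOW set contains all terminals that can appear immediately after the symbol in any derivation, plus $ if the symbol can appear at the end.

We compute FOLLOW(X) using the standard algorithm.
FOLLOW(S) starts with {$}.
FIRST(S) = {x, y, z, ε}
FIRST(X) = {x, y, z, ε}
FIRST(Y) = {x, y}
FIRST(Z) = {x, y, z, ε}
FOLLOW(S) = {$, x, z}
FOLLOW(X) = {y}
FOLLOW(Y) = {y}
FOLLOW(Z) = {x, z}
Therefore, FOLLOW(X) = {y}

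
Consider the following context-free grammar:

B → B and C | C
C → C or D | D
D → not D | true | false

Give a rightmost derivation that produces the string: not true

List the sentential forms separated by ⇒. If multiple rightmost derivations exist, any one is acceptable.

B ⇒ C ⇒ D ⇒ not D ⇒ not true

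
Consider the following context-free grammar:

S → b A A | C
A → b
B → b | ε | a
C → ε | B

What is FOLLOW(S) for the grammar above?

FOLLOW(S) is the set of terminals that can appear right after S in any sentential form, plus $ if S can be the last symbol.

We compute FOLLOW(S) using the standard algorithm.
FOLLOW(S) starts with {$}.
FIRST(A) = {b}
FIRST(B) = {a, b, ε}
FIRST(C) = {a, b, ε}
FIRST(S) = {a, b, ε}
FOLLOW(A) = {$, b}
FOLLOW(B) = {$}
FOLLOW(C) = {$}
FOLLOW(S) = {$}
Therefore, FOLLOW(S) = {$}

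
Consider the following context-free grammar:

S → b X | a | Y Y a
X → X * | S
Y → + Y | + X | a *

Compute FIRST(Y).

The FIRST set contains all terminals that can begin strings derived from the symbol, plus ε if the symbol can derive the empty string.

We compute FIRST(Y) using the standard algorithm.
FIRST(S) = {+, a, b}
FIRST(X) = {+, a, b}
FIRST(Y) = {+, a}
Therefore, FIRST(Y) = {+, a}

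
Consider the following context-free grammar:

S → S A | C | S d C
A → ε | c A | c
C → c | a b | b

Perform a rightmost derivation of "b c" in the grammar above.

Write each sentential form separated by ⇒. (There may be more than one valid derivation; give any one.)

S ⇒ S A ⇒ S c ⇒ C c ⇒ b c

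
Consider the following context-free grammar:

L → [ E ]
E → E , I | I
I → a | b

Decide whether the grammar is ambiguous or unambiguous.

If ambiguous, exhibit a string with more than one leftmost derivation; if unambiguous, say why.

Unambiguous - every string in the language has a unique leftmost derivation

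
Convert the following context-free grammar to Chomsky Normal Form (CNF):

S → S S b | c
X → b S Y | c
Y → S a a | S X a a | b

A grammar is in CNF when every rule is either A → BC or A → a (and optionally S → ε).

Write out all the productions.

TB → b; S → c; X → c; TA → a; Y → b; S → S X0; X0 → S TB; X → TB X1; X1 → S Y; Y → S X2; X2 → TA TA; Y → S X3; X3 → X X4; X4 → TA TA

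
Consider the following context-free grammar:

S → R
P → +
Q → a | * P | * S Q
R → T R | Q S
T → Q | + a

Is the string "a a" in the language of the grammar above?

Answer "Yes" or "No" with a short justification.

No - no valid derivation exists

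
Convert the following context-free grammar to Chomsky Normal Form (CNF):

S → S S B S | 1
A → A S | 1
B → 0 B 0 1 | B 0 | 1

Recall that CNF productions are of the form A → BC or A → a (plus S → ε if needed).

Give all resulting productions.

S → 1; A → 1; T0 → 0; T1 → 1; B → 1; S → S X0; X0 → S X1; X1 → B S; A → A S; B → T0 X2; X2 → B X3; X3 → T0 T1; B → B T0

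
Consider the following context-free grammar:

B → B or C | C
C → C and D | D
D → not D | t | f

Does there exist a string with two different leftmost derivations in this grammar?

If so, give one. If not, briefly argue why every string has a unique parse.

No - every string in the language has a unique leftmost derivation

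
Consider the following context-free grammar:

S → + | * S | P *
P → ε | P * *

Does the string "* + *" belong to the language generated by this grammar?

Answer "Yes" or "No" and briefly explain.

No - no valid derivation exists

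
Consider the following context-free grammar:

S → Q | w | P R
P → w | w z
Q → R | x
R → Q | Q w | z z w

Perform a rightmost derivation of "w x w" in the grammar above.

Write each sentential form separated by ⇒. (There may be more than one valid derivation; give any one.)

S ⇒ P R ⇒ P Q w ⇒ P x w ⇒ w x w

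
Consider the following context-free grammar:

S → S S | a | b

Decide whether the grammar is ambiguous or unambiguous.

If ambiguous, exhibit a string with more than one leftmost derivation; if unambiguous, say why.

Ambiguous - the string 'a a a a b b' has two distinct leftmost derivations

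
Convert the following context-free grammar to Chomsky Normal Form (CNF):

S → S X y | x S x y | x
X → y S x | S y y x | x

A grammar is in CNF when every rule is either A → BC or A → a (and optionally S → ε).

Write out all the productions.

TY → y; TX → x; S → x; X → x; S → S X0; X0 → X TY; S → TX X1; X1 → S X2; X2 → TX TY; X → TY X3; X3 → S TX; X → S X4; X4 → TY X5; X5 → TY TX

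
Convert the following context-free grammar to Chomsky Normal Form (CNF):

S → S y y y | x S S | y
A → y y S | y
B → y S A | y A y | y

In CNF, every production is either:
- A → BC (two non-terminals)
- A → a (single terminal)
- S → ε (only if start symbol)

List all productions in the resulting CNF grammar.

TY → y; TX → x; S → y; A → y; B → y; S → S X0; X0 → TY X1; X1 → TY TY; S → TX X2; X2 → S S; A → TY X3; X3 → TY S; B → TY X4; X4 → S A; B → TY X5; X5 → A TY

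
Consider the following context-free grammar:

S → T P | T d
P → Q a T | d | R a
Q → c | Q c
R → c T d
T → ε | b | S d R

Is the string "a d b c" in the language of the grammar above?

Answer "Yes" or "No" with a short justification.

No - no valid derivation exists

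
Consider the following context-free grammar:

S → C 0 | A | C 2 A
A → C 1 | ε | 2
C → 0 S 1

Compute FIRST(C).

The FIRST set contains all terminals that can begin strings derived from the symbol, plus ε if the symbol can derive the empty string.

We compute FIRST(C) using the standard algorithm.
FIRST(A) = {0, 2, ε}
FIRST(C) = {0}
FIRST(S) = {0, 2, ε}
Therefore, FIRST(C) = {0}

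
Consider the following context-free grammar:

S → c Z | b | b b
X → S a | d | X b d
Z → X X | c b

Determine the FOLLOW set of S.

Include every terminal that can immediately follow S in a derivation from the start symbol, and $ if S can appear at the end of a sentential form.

We compute FOLLOW(S) using the standard algorithm.
FOLLOW(S) starts with {$}.
FIRST(S) = {b, c}
FIRST(X) = {b, c, d}
FIRST(Z) = {b, c, d}
FOLLOW(S) = {$, a}
FOLLOW(X) = {$, a, b, c, d}
FOLLOW(Z) = {$, a}
Therefore, FOLLOW(S) = {$, a}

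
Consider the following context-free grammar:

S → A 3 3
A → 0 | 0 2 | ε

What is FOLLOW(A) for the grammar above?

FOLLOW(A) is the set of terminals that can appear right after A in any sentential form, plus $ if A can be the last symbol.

We compute FOLLOW(A) using the standard algorithm.
FOLLOW(S) starts with {$}.
FIRST(A) = {0, ε}
FIRST(S) = {0, 3}
FOLLOW(A) = {3}
FOLLOW(S) = {$}
Therefore, FOLLOW(A) = {3}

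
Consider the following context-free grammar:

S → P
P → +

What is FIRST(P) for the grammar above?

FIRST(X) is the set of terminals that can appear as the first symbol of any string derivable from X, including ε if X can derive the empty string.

We compute FIRST(P) using the standard algorithm.
FIRST(P) = {+}
FIRST(S) = {+}
Therefore, FIRST(P) = {+}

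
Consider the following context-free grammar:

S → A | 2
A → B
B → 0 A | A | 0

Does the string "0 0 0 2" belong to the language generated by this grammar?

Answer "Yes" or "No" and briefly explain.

No - no valid derivation exists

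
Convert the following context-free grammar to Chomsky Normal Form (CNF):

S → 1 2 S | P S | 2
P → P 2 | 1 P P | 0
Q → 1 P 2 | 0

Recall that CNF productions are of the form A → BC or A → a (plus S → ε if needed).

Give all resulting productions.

T1 → 1; T2 → 2; S → 2; P → 0; Q → 0; S → T1 X0; X0 → T2 S; S → P S; P → P T2; P → T1 X1; X1 → P P; Q → T1 X2; X2 → P T2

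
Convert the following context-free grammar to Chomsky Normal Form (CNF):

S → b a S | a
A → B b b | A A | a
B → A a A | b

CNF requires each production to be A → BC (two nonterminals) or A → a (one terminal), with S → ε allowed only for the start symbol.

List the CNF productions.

TB → b; TA → a; S → a; A → a; B → b; S → TB X0; X0 → TA S; A → B X1; X1 → TB TB; A → A A; B → A X2; X2 → TA A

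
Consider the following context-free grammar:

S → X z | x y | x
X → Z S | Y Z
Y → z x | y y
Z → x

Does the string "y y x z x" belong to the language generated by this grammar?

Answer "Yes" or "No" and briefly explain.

No - no valid derivation exists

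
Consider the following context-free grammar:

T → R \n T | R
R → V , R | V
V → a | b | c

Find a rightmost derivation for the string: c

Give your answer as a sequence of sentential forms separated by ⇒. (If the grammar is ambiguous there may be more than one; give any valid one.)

T ⇒ R ⇒ V ⇒ c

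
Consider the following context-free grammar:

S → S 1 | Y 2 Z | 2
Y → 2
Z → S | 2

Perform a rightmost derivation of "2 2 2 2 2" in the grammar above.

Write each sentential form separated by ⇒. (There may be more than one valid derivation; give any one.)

S ⇒ Y 2 Z ⇒ Y 2 S ⇒ Y 2 Y 2 Z ⇒ Y 2 Y 2 2 ⇒ Y 2 2 2 2 ⇒ 2 2 2 2 2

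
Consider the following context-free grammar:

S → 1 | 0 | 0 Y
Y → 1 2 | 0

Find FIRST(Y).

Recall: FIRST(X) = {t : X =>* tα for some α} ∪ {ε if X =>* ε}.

We compute FIRST(Y) using the standard algorithm.
FIRST(S) = {0, 1}
FIRST(Y) = {0, 1}
Therefore, FIRST(Y) = {0, 1}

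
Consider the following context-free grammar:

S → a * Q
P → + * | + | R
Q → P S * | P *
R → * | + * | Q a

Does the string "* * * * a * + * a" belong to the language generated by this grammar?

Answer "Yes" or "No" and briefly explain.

No - no valid derivation exists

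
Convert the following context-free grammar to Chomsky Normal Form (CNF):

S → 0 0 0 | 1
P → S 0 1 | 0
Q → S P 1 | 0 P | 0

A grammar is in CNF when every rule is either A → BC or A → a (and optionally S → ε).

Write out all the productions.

T0 → 0; S → 1; T1 → 1; P → 0; Q → 0; S → T0 X0; X0 → T0 T0; P → S X1; X1 → T0 T1; Q → S X2; X2 → P T1; Q → T0 P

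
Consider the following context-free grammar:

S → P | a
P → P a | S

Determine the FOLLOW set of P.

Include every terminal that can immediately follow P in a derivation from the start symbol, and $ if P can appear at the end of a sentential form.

We compute FOLLOW(P) using the standard algorithm.
FOLLOW(S) starts with {$}.
FIRST(P) = {a}
FIRST(S) = {a}
FOLLOW(P) = {$, a}
FOLLOW(S) = {$, a}
Therefore, FOLLOW(P) = {$, a}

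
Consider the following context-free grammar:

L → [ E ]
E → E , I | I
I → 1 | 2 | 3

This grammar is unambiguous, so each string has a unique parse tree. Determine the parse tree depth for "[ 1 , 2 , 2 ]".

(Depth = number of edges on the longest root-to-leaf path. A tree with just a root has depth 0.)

5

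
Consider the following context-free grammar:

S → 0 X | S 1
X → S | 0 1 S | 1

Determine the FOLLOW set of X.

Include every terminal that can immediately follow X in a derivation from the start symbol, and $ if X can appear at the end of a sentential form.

We compute FOLLOW(X) using the standard algorithm.
FOLLOW(S) starts with {$}.
FIRST(S) = {0}
FIRST(X) = {0, 1}
FOLLOW(S) = {$, 1}
FOLLOW(X) = {$, 1}
Therefore, FOLLOW(X) = {$, 1}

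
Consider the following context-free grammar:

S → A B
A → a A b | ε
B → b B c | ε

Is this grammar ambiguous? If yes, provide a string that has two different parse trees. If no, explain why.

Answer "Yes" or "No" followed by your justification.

No - the grammar is unambiguous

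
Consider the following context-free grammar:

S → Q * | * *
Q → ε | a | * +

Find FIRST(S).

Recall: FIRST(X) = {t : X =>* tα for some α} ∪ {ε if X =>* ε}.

We compute FIRST(S) using the standard algorithm.
FIRST(Q) = {*, a, ε}
FIRST(S) = {*, a}
Therefore, FIRST(S) = {*, a}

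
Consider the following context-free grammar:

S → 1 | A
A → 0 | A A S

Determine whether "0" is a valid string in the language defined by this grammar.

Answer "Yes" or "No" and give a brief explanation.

Yes - a valid derivation exists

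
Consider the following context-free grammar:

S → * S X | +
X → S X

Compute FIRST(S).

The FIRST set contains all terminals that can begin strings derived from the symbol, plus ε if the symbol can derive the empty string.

We compute FIRST(S) using the standard algorithm.
FIRST(S) = {*, +}
FIRST(X) = {*, +}
Therefore, FIRST(S) = {*, +}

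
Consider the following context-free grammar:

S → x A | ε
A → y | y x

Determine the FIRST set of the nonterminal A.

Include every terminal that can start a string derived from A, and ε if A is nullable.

We compute FIRST(A) using the standard algorithm.
FIRST(A) = {y}
FIRST(S) = {x, ε}
Therefore, FIRST(A) = {y}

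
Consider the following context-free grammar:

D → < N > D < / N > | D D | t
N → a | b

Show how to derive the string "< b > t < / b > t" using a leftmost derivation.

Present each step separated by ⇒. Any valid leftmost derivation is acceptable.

D ⇒ D D ⇒ < N > D < / N > D ⇒ < b > D < / N > D ⇒ < b > t < / N > D ⇒ < b > t < / b > D ⇒ < b > t < / b > t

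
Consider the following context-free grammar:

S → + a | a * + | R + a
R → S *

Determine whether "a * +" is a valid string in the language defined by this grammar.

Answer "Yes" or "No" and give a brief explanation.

Yes - a valid derivation exists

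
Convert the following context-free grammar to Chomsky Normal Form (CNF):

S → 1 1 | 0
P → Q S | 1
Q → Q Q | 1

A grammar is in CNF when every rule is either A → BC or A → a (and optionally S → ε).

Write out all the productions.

T1 → 1; S → 0; P → 1; Q → 1; S → T1 T1; P → Q S; Q → Q Q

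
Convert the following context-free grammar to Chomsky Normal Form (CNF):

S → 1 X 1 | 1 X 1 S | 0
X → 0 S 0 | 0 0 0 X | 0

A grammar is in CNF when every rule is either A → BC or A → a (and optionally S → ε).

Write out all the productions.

T1 → 1; S → 0; T0 → 0; X → 0; S → T1 X0; X0 → X T1; S → T1 X1; X1 → X X2; X2 → T1 S; X → T0 X3; X3 → S T0; X → T0 X4; X4 → T0 X5; X5 → T0 X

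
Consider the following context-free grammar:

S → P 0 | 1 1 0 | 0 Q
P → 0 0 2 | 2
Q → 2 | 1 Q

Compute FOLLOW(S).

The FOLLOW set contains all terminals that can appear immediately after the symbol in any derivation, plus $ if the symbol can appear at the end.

We compute FOLLOW(S) using the standard algorithm.
FOLLOW(S) starts with {$}.
FIRST(P) = {0, 2}
FIRST(Q) = {1, 2}
FIRST(S) = {0, 1, 2}
FOLLOW(P) = {0}
FOLLOW(Q) = {$}
FOLLOW(S) = {$}
Therefore, FOLLOW(S) = {$}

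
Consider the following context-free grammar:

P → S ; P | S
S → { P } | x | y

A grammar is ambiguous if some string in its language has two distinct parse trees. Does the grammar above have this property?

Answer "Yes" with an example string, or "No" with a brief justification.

No - the grammar is unambiguous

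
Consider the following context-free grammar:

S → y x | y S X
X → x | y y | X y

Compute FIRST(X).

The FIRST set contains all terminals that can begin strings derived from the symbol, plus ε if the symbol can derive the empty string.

We compute FIRST(X) using the standard algorithm.
FIRST(S) = {y}
FIRST(X) = {x, y}
Therefore, FIRST(X) = {x, y}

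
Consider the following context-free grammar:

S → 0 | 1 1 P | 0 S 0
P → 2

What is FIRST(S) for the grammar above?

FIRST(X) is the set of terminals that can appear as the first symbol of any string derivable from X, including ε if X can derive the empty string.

We compute FIRST(S) using the standard algorithm.
FIRST(P) = {2}
FIRST(S) = {0, 1}
Therefore, FIRST(S) = {0, 1}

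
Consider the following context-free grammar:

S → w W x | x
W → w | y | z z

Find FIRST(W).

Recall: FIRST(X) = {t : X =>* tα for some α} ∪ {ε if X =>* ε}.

We compute FIRST(W) using the standard algorithm.
FIRST(S) = {w, x}
FIRST(W) = {w, y, z}
Therefore, FIRST(W) = {w, y, z}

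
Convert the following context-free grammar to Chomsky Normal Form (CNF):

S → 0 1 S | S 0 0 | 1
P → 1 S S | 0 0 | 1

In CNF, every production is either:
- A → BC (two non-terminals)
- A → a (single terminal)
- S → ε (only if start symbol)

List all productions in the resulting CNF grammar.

T0 → 0; T1 → 1; S → 1; P → 1; S → T0 X0; X0 → T1 S; S → S X1; X1 → T0 T0; P → T1 X2; X2 → S S; P → T0 T0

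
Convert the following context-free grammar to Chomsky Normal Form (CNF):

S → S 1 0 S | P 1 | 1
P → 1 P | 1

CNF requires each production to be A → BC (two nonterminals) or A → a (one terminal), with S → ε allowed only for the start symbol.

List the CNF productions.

T1 → 1; T0 → 0; S → 1; P → 1; S → S X0; X0 → T1 X1; X1 → T0 S; S → P T1; P → T1 P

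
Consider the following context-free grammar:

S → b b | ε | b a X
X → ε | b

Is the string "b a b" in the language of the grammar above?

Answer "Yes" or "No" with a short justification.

Yes - a valid derivation exists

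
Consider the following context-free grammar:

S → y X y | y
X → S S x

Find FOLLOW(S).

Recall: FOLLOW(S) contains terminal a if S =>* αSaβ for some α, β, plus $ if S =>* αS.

We compute FOLLOW(S) using the standard algorithm.
FOLLOW(S) starts with {$}.
FIRST(S) = {y}
FIRST(X) = {y}
FOLLOW(S) = {$, x, y}
FOLLOW(X) = {y}
Therefore, FOLLOW(S) = {$, x, y}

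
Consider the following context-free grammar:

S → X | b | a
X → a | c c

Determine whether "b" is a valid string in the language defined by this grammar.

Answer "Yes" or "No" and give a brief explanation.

Yes - a valid derivation exists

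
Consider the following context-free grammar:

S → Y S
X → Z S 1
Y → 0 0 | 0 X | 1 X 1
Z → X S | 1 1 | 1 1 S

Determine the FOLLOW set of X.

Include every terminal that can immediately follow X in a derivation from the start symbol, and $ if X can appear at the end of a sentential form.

We compute FOLLOW(X) using the standard algorithm.
FOLLOW(S) starts with {$}.
FIRST(S) = {0, 1}
FIRST(X) = {1}
FIRST(Y) = {0, 1}
FIRST(Z) = {1}
FOLLOW(S) = {$, 0, 1}
FOLLOW(X) = {0, 1}
FOLLOW(Y) = {0, 1}
FOLLOW(Z) = {0, 1}
Therefore, FOLLOW(X) = {0, 1}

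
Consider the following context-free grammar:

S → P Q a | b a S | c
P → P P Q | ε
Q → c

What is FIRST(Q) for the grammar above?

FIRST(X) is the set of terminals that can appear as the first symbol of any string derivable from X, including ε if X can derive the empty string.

We compute FIRST(Q) using the standard algorithm.
FIRST(P) = {c, ε}
FIRST(Q) = {c}
FIRST(S) = {b, c}
Therefore, FIRST(Q) = {c}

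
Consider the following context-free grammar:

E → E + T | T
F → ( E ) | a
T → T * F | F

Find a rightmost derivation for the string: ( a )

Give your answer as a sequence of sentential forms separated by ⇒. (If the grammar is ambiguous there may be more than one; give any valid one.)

E ⇒ T ⇒ F ⇒ ( E ) ⇒ ( T ) ⇒ ( F ) ⇒ ( a )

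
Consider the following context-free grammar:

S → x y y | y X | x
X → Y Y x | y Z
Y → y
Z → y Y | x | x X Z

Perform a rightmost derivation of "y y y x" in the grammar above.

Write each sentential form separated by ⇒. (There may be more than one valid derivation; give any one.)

S ⇒ y X ⇒ y Y Y x ⇒ y Y y x ⇒ y y y x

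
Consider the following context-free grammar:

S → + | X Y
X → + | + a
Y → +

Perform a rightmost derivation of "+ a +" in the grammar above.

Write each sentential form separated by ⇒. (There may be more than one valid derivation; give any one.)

S ⇒ X Y ⇒ X + ⇒ + a +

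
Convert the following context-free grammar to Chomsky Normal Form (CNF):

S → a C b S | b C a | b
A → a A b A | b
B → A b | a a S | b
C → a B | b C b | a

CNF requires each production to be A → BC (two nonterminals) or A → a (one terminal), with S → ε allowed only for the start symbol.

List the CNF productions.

TA → a; TB → b; S → b; A → b; B → b; C → a; S → TA X0; X0 → C X1; X1 → TB S; S → TB X2; X2 → C TA; A → TA X3; X3 → A X4; X4 → TB A; B → A TB; B → TA X5; X5 → TA S; C → TA B; C → TB X6; X6 → C TB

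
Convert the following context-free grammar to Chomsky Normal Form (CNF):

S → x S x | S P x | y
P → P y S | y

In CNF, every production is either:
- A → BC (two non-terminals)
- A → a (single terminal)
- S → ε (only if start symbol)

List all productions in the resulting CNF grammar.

TX → x; S → y; TY → y; P → y; S → TX X0; X0 → S TX; S → S X1; X1 → P TX; P → P X2; X2 → TY S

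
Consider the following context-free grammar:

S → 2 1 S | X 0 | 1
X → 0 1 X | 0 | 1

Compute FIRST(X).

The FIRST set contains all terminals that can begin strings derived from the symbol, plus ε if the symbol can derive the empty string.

We compute FIRST(X) using the standard algorithm.
FIRST(S) = {0, 1, 2}
FIRST(X) = {0, 1}
Therefore, FIRST(X) = {0, 1}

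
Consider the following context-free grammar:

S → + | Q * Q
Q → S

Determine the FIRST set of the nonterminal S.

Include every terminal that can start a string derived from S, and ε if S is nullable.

We compute FIRST(S) using the standard algorithm.
FIRST(Q) = {+}
FIRST(S) = {+}
Therefore, FIRST(S) = {+}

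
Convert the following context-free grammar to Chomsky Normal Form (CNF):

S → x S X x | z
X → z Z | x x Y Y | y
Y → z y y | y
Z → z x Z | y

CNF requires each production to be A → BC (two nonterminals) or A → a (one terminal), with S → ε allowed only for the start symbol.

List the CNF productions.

TX → x; S → z; TZ → z; X → y; TY → y; Y → y; Z → y; S → TX X0; X0 → S X1; X1 → X TX; X → TZ Z; X → TX X2; X2 → TX X3; X3 → Y Y; Y → TZ X4; X4 → TY TY; Z → TZ X5; X5 → TX Z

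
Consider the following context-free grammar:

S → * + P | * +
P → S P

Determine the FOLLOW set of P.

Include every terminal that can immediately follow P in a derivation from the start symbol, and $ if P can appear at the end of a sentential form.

We compute FOLLOW(P) using the standard algorithm.
FOLLOW(S) starts with {$}.
FIRST(P) = {*}
FIRST(S) = {*}
FOLLOW(P) = {$, *}
FOLLOW(S) = {$, *}
Therefore, FOLLOW(P) = {$, *}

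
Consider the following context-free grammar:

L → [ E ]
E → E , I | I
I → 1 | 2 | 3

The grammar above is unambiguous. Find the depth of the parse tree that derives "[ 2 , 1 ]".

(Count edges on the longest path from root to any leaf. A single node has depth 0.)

4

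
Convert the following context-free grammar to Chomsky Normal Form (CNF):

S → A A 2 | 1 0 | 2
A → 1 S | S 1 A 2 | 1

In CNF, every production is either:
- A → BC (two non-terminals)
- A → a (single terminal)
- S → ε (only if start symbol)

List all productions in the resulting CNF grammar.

T2 → 2; T1 → 1; T0 → 0; S → 2; A → 1; S → A X0; X0 → A T2; S → T1 T0; A → T1 S; A → S X1; X1 → T1 X2; X2 → A T2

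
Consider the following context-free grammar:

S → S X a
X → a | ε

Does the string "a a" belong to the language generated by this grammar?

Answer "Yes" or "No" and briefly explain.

No - no valid derivation exists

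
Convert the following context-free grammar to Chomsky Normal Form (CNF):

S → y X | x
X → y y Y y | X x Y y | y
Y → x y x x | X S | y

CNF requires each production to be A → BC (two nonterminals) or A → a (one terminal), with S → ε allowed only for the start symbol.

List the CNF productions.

TY → y; S → x; TX → x; X → y; Y → y; S → TY X; X → TY X0; X0 → TY X1; X1 → Y TY; X → X X2; X2 → TX X3; X3 → Y TY; Y → TX X4; X4 → TY X5; X5 → TX TX; Y → X S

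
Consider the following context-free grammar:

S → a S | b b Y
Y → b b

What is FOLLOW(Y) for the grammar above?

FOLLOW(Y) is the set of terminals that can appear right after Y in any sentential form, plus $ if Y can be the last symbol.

We compute FOLLOW(Y) using the standard algorithm.
FOLLOW(S) starts with {$}.
FIRST(S) = {a, b}
FIRST(Y) = {b}
FOLLOW(S) = {$}
FOLLOW(Y) = {$}
Therefore, FOLLOW(Y) = {$}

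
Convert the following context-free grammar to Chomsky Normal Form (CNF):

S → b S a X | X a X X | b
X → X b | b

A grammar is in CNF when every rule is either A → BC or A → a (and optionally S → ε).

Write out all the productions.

TB → b; TA → a; S → b; X → b; S → TB X0; X0 → S X1; X1 → TA X; S → X X2; X2 → TA X3; X3 → X X; X → X TB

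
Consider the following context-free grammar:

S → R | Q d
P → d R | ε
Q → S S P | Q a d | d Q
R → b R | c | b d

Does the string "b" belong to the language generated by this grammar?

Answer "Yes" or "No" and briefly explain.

No - no valid derivation exists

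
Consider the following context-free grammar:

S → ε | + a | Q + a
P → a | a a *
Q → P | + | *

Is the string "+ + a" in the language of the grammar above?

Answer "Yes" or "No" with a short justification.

Yes - a valid derivation exists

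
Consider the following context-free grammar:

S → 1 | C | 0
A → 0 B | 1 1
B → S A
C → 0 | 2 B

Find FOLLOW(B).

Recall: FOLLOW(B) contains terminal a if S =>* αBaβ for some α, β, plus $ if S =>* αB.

We compute FOLLOW(B) using the standard algorithm.
FOLLOW(S) starts with {$}.
FIRST(A) = {0, 1}
FIRST(B) = {0, 1, 2}
FIRST(C) = {0, 2}
FIRST(S) = {0, 1, 2}
FOLLOW(A) = {$, 0, 1}
FOLLOW(B) = {$, 0, 1}
FOLLOW(C) = {$, 0, 1}
FOLLOW(S) = {$, 0, 1}
Therefore, FOLLOW(B) = {$, 0, 1}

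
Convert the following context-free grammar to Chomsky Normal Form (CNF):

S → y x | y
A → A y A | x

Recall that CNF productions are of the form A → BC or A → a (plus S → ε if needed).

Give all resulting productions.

TY → y; TX → x; S → y; A → x; S → TY TX; A → A X0; X0 → TY A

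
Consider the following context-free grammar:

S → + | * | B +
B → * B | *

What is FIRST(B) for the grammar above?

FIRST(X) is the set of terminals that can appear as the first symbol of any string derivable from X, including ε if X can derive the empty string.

We compute FIRST(B) using the standard algorithm.
FIRST(B) = {*}
FIRST(S) = {*, +}
Therefore, FIRST(B) = {*}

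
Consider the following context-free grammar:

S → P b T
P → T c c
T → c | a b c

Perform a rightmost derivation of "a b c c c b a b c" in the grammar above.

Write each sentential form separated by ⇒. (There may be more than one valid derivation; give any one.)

S ⇒ P b T ⇒ P b a b c ⇒ T c c b a b c ⇒ a b c c c b a b c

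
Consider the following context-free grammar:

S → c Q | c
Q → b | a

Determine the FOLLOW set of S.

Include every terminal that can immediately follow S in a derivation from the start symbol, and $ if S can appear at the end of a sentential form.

We compute FOLLOW(S) using the standard algorithm.
FOLLOW(S) starts with {$}.
FIRST(Q) = {a, b}
FIRST(S) = {c}
FOLLOW(Q) = {$}
FOLLOW(S) = {$}
Therefore, FOLLOW(S) = {$}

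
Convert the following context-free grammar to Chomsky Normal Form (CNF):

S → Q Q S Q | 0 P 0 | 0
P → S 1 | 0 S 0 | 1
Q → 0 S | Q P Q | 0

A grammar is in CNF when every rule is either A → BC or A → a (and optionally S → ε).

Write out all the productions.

T0 → 0; S → 0; T1 → 1; P → 1; Q → 0; S → Q X0; X0 → Q X1; X1 → S Q; S → T0 X2; X2 → P T0; P → S T1; P → T0 X3; X3 → S T0; Q → T0 S; Q → Q X4; X4 → P Q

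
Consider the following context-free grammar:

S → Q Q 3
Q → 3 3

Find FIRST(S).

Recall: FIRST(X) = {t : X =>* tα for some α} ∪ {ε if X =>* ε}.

We compute FIRST(S) using the standard algorithm.
FIRST(Q) = {3}
FIRST(S) = {3}
Therefore, FIRST(S) = {3}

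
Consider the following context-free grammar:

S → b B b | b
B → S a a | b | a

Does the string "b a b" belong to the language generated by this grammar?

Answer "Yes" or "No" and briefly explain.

Yes - a valid derivation exists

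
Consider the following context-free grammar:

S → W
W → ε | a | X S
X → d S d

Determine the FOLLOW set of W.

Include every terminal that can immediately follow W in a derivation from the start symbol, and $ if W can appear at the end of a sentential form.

We compute FOLLOW(W) using the standard algorithm.
FOLLOW(S) starts with {$}.
FIRST(S) = {a, d, ε}
FIRST(W) = {a, d, ε}
FIRST(X) = {d}
FOLLOW(S) = {$, d}
FOLLOW(W) = {$, d}
FOLLOW(X) = {$, a, d}
Therefore, FOLLOW(W) = {$, d}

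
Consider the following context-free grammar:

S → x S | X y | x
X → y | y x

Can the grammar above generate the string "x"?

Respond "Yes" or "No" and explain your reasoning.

Yes - a valid derivation exists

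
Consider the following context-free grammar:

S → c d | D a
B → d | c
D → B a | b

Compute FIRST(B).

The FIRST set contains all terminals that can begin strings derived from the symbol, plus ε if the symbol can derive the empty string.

We compute FIRST(B) using the standard algorithm.
FIRST(B) = {c, d}
FIRST(D) = {b, c, d}
FIRST(S) = {b, c, d}
Therefore, FIRST(B) = {c, d}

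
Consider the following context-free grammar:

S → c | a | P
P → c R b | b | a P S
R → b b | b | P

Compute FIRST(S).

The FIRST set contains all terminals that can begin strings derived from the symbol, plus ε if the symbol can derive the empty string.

We compute FIRST(S) using the standard algorithm.
FIRST(P) = {a, b, c}
FIRST(R) = {a, b, c}
FIRST(S) = {a, b, c}
Therefore, FIRST(S) = {a, b, c}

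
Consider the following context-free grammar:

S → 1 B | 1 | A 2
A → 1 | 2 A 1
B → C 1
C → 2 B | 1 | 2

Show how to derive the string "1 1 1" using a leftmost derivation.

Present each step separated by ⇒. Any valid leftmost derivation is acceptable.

S ⇒ 1 B ⇒ 1 C 1 ⇒ 1 1 1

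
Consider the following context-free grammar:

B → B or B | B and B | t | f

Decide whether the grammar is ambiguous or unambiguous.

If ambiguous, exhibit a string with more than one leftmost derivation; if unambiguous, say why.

Ambiguous - the string 't or f or f and f' has two distinct leftmost derivations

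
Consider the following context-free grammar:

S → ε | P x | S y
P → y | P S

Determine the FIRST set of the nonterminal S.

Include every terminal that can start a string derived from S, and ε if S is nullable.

We compute FIRST(S) using the standard algorithm.
FIRST(P) = {y}
FIRST(S) = {y, ε}
Therefore, FIRST(S) = {y, ε}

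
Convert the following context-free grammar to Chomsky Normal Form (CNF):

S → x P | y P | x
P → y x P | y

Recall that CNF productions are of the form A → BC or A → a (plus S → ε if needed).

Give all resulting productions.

TX → x; TY → y; S → x; P → y; S → TX P; S → TY P; P → TY X0; X0 → TX P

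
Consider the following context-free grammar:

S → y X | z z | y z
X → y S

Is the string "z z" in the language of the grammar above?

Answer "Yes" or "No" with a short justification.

Yes - a valid derivation exists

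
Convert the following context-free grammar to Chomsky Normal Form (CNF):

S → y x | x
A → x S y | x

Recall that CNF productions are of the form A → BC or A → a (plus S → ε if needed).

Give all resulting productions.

TY → y; TX → x; S → x; A → x; S → TY TX; A → TX X0; X0 → S TY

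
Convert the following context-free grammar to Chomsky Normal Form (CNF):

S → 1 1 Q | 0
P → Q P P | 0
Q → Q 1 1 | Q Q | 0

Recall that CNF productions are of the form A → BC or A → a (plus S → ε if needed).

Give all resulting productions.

T1 → 1; S → 0; P → 0; Q → 0; S → T1 X0; X0 → T1 Q; P → Q X1; X1 → P P; Q → Q X2; X2 → T1 T1; Q → Q Q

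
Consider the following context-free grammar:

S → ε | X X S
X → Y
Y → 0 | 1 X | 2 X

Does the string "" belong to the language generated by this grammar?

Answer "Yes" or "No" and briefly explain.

Yes - a valid derivation exists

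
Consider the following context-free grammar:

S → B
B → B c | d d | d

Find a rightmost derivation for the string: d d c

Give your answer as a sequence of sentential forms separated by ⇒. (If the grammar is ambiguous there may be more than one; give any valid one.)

S ⇒ B ⇒ B c ⇒ d d c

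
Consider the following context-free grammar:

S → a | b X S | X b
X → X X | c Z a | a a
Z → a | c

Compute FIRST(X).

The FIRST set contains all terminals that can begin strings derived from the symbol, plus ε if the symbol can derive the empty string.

We compute FIRST(X) using the standard algorithm.
FIRST(S) = {a, b, c}
FIRST(X) = {a, c}
FIRST(Z) = {a, c}
Therefore, FIRST(X) = {a, c}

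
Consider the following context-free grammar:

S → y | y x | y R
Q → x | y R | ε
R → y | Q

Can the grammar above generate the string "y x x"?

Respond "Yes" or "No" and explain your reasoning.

No - no valid derivation exists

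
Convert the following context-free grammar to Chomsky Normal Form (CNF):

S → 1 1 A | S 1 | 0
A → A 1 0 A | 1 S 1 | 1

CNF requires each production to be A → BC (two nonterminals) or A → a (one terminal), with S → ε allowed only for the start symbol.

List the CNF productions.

T1 → 1; S → 0; T0 → 0; A → 1; S → T1 X0; X0 → T1 A; S → S T1; A → A X1; X1 → T1 X2; X2 → T0 A; A → T1 X3; X3 → S T1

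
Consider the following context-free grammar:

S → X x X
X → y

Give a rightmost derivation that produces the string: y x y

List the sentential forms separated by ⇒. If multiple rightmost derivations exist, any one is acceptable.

S ⇒ X x X ⇒ X x y ⇒ y x y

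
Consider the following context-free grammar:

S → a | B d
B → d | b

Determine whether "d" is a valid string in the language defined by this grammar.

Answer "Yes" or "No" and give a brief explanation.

No - no valid derivation exists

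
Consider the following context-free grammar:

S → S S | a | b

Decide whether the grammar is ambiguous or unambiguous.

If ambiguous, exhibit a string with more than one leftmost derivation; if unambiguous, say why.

Ambiguous - the string 'b a b b b' has two distinct leftmost derivations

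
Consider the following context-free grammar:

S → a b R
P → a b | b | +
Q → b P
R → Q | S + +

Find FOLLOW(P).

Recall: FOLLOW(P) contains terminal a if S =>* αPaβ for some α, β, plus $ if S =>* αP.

We compute FOLLOW(P) using the standard algorithm.
FOLLOW(S) starts with {$}.
FIRST(P) = {+, a, b}
FIRST(Q) = {b}
FIRST(R) = {a, b}
FIRST(S) = {a}
FOLLOW(P) = {$, +}
FOLLOW(Q) = {$, +}
FOLLOW(R) = {$, +}
FOLLOW(S) = {$, +}
Therefore, FOLLOW(P) = {$, +}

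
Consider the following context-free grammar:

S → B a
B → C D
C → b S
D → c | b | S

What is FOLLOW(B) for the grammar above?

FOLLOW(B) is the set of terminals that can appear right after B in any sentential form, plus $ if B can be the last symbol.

We compute FOLLOW(B) using the standard algorithm.
FOLLOW(S) starts with {$}.
FIRST(B) = {b}
FIRST(C) = {b}
FIRST(D) = {b, c}
FIRST(S) = {b}
FOLLOW(B) = {a}
FOLLOW(C) = {b, c}
FOLLOW(D) = {a}
FOLLOW(S) = {$, a, b, c}
Therefore, FOLLOW(B) = {a}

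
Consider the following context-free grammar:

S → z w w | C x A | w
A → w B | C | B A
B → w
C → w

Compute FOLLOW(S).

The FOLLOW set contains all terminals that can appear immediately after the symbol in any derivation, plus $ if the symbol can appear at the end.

We compute FOLLOW(S) using the standard algorithm.
FOLLOW(S) starts with {$}.
FIRST(A) = {w}
FIRST(B) = {w}
FIRST(C) = {w}
FIRST(S) = {w, z}
FOLLOW(A) = {$}
FOLLOW(B) = {$, w}
FOLLOW(C) = {$, x}
FOLLOW(S) = {$}
Therefore, FOLLOW(S) = {$}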